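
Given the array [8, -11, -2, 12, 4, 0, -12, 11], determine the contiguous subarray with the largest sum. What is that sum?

Using Kadane's algorithm on [8, -11, -2, 12, 4, 0, -12, 11]:

Scanning through the array:
Position 1 (value -11): max_ending_here = -3, max_so_far = 8
Position 2 (value -2): max_ending_here = -2, max_so_far = 8
Position 3 (value 12): max_ending_here = 12, max_so_far = 12
Position 4 (value 4): max_ending_here = 16, max_so_far = 16
Position 5 (value 0): max_ending_here = 16, max_so_far = 16
Position 6 (value -12): max_ending_here = 4, max_so_far = 16
Position 7 (value 11): max_ending_here = 15, max_so_far = 16

Maximum subarray: [12, 4]
Maximum sum: 16

The maximum subarray is [12, 4] with sum 16. This subarray runs from index 3 to index 4.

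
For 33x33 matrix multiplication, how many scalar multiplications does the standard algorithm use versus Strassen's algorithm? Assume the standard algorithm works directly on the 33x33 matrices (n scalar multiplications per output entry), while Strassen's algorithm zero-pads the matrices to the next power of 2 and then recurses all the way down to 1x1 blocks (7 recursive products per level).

Matrix multiplication for 33x33 matrices:

Strassen's algorithm requires power-of-2 dimensions. Pad 33x33 to 64x64 (next power of 2).

Standard algorithm: 33^3 = 35937 multiplications
Strassen's algorithm: 7^(log2(64)) = 7^6 = 117649 multiplications
Difference: 35937 - 117649 = -81712 (Strassen uses MORE here due to padding overhead — for small or just-over-power-of-2 n, padding can outweigh the per-level savings)

Standard: 35937 multiplications (33^3). Strassen: 117649 multiplications (7^6, after padding to 64x64). Strassen reduces 8 recursive multiplications to 7 at each level.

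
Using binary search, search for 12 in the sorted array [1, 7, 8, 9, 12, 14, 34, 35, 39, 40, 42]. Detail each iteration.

Binary search for 12 in [1, 7, 8, 9, 12, 14, 34, 35, 39, 40, 42]:

lo=0, hi=10, mid=5, arr[mid]=14 -> 14 > 12, search left half
lo=0, hi=4, mid=2, arr[mid]=8 -> 8 < 12, search right half
lo=3, hi=4, mid=3, arr[mid]=9 -> 9 < 12, search right half
lo=4, hi=4, mid=4, arr[mid]=12 -> Found target at index 4!

Binary search finds 12 at index 4 after 4 comparisons. The search repeatedly halves the search space by comparing with the middle element.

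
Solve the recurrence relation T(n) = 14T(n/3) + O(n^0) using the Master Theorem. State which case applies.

Master Theorem for T(n) = 14T(n/3) + O(n^0):

a = 14, b = 3, c = 0
log_b(a) = log_3(14) = 2.4022

Case 1: c = 0 < log_3(14) = 2.4022
T(n) = O(n^(log_3 14))

For T(n) = 14T(n/3) + O(n^0): log_3(14) = 2.4022. This is Case 1 of the Master Theorem (c < log_b(a), work dominated by leaves), giving O(n^(log_3 14)).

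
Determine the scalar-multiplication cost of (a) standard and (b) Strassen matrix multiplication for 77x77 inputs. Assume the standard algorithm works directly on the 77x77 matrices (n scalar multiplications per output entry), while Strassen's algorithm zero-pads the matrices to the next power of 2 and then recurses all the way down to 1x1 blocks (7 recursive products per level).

Matrix multiplication for 77x77 matrices:

Strassen's algorithm requires power-of-2 dimensions. Pad 77x77 to 128x128 (next power of 2).

Standard algorithm: 77^3 = 456533 multiplications
Strassen's algorithm: 7^(log2(128)) = 7^7 = 823543 multiplications
Difference: 456533 - 823543 = -367010 (Strassen uses MORE here due to padding overhead — for small or just-over-power-of-2 n, padding can outweigh the per-level savings)

Standard: 456533 multiplications (77^3). Strassen: 823543 multiplications (7^7, after padding to 128x128). Strassen reduces 8 recursive multiplications to 7 at each level.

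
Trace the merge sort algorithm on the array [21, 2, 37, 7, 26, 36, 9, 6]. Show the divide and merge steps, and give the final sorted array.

Merge sort trace:

Split: [21, 2, 37, 7, 26, 36, 9, 6] -> [21, 2, 37, 7] and [26, 36, 9, 6]
  Split: [21, 2, 37, 7] -> [21, 2] and [37, 7]
    Split: [21, 2] -> [21] and [2]
    Merge: [21] + [2] -> [2, 21]
    Split: [37, 7] -> [37] and [7]
    Merge: [37] + [7] -> [7, 37]
  Merge: [2, 21] + [7, 37] -> [2, 7, 21, 37]
  Split: [26, 36, 9, 6] -> [26, 36] and [9, 6]
    Split: [26, 36] -> [26] and [36]
    Merge: [26] + [36] -> [26, 36]
    Split: [9, 6] -> [9] and [6]
    Merge: [9] + [6] -> [6, 9]
  Merge: [26, 36] + [6, 9] -> [6, 9, 26, 36]
Merge: [2, 7, 21, 37] + [6, 9, 26, 36] -> [2, 6, 7, 9, 21, 26, 36, 37]

Final sorted array: [2, 6, 7, 9, 21, 26, 36, 37]

The merge sort proceeds by recursively splitting the array and merging sorted halves.
After all merges, the sorted array is [2, 6, 7, 9, 21, 26, 36, 37].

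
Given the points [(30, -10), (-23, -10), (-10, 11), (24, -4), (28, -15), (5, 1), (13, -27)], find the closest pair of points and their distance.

Computing all pairwise distances among 7 points:

d((30, -10), (-23, -10)) = 53.0
d((30, -10), (-10, 11)) = 45.1774
d((30, -10), (24, -4)) = 8.4853
d((30, -10), (28, -15)) = 5.3852 <-- minimum
d((30, -10), (5, 1)) = 27.313
d((30, -10), (13, -27)) = 24.0416
d((-23, -10), (-10, 11)) = 24.6982
d((-23, -10), (24, -4)) = 47.3814
d((-23, -10), (28, -15)) = 51.2445
d((-23, -10), (5, 1)) = 30.0832
d((-23, -10), (13, -27)) = 39.8121
d((-10, 11), (24, -4)) = 37.1618
d((-10, 11), (28, -15)) = 46.0435
d((-10, 11), (5, 1)) = 18.0278
d((-10, 11), (13, -27)) = 44.4185
d((24, -4), (28, -15)) = 11.7047
d((24, -4), (5, 1)) = 19.6469
d((24, -4), (13, -27)) = 25.4951
d((28, -15), (5, 1)) = 28.0179
d((28, -15), (13, -27)) = 19.2094
d((5, 1), (13, -27)) = 29.1204

Closest pair: (30, -10) and (28, -15) with distance 5.3852

The closest pair is (30, -10) and (28, -15) with Euclidean distance 5.3852. For 7 points, brute-force pairwise comparison is shown above. For large n, the divide-and-conquer algorithm (sort by x, recurse on halves, check the dividing strip) achieves O(n log n).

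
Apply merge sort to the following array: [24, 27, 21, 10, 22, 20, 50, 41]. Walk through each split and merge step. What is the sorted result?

Merge sort trace:

Split: [24, 27, 21, 10, 22, 20, 50, 41] -> [24, 27, 21, 10] and [22, 20, 50, 41]
  Split: [24, 27, 21, 10] -> [24, 27] and [21, 10]
    Split: [24, 27] -> [24] and [27]
    Merge: [24] + [27] -> [24, 27]
    Split: [21, 10] -> [21] and [10]
    Merge: [21] + [10] -> [10, 21]
  Merge: [24, 27] + [10, 21] -> [10, 21, 24, 27]
  Split: [22, 20, 50, 41] -> [22, 20] and [50, 41]
    Split: [22, 20] -> [22] and [20]
    Merge: [22] + [20] -> [20, 22]
    Split: [50, 41] -> [50] and [41]
    Merge: [50] + [41] -> [41, 50]
  Merge: [20, 22] + [41, 50] -> [20, 22, 41, 50]
Merge: [10, 21, 24, 27] + [20, 22, 41, 50] -> [10, 20, 21, 22, 24, 27, 41, 50]

Final sorted array: [10, 20, 21, 22, 24, 27, 41, 50]

The merge sort proceeds by recursively splitting the array and merging sorted halves.
After all merges, the sorted array is [10, 20, 21, 22, 24, 27, 41, 50].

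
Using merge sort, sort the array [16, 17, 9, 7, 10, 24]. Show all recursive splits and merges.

Merge sort trace:

Split: [16, 17, 9, 7, 10, 24] -> [16, 17, 9] and [7, 10, 24]
  Split: [16, 17, 9] -> [16] and [17, 9]
    Split: [17, 9] -> [17] and [9]
    Merge: [17] + [9] -> [9, 17]
  Merge: [16] + [9, 17] -> [9, 16, 17]
  Split: [7, 10, 24] -> [7] and [10, 24]
    Split: [10, 24] -> [10] and [24]
    Merge: [10] + [24] -> [10, 24]
  Merge: [7] + [10, 24] -> [7, 10, 24]
Merge: [9, 16, 17] + [7, 10, 24] -> [7, 9, 10, 16, 17, 24]

Final sorted array: [7, 9, 10, 16, 17, 24]

The merge sort proceeds by recursively splitting the array and merging sorted halves.
After all merges, the sorted array is [7, 9, 10, 16, 17, 24].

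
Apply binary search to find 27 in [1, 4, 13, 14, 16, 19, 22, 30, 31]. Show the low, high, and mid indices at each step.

Binary search for 27 in [1, 4, 13, 14, 16, 19, 22, 30, 31]:

lo=0, hi=8, mid=4, arr[mid]=16 -> 16 < 27, search right half
lo=5, hi=8, mid=6, arr[mid]=22 -> 22 < 27, search right half
lo=7, hi=8, mid=7, arr[mid]=30 -> 30 > 27, search left half
lo=7 > hi=6, target 27 not found

Binary search determines that 27 is not in the array after 3 comparisons. The search space was exhausted without finding the target.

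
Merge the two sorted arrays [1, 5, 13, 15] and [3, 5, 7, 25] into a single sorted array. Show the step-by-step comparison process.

Merging process:

Compare 1 vs 3: take 1 from left. Merged: [1]
Compare 5 vs 3: take 3 from right. Merged: [1, 3]
Compare 5 vs 5: take 5 from left. Merged: [1, 3, 5]
Compare 13 vs 5: take 5 from right. Merged: [1, 3, 5, 5]
Compare 13 vs 7: take 7 from right. Merged: [1, 3, 5, 5, 7]
Compare 13 vs 25: take 13 from left. Merged: [1, 3, 5, 5, 7, 13]
Compare 15 vs 25: take 15 from left. Merged: [1, 3, 5, 5, 7, 13, 15]
Append remaining from right: [25]. Merged: [1, 3, 5, 5, 7, 13, 15, 25]

Final merged array: [1, 3, 5, 5, 7, 13, 15, 25]
Total comparisons: 7

The merged array is [1, 3, 5, 5, 7, 13, 15, 25], requiring 7 comparisons. The merge step runs in O(n) time where n is the total number of elements.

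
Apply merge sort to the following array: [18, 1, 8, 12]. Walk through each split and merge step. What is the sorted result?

Merge sort trace:

Split: [18, 1, 8, 12] -> [18, 1] and [8, 12]
  Split: [18, 1] -> [18] and [1]
  Merge: [18] + [1] -> [1, 18]
  Split: [8, 12] -> [8] and [12]
  Merge: [8] + [12] -> [8, 12]
Merge: [1, 18] + [8, 12] -> [1, 8, 12, 18]

Final sorted array: [1, 8, 12, 18]

The merge sort proceeds by recursively splitting the array and merging sorted halves.
After all merges, the sorted array is [1, 8, 12, 18].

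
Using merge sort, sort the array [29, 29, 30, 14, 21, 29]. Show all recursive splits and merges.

Merge sort trace:

Split: [29, 29, 30, 14, 21, 29] -> [29, 29, 30] and [14, 21, 29]
  Split: [29, 29, 30] -> [29] and [29, 30]
    Split: [29, 30] -> [29] and [30]
    Merge: [29] + [30] -> [29, 30]
  Merge: [29] + [29, 30] -> [29, 29, 30]
  Split: [14, 21, 29] -> [14] and [21, 29]
    Split: [21, 29] -> [21] and [29]
    Merge: [21] + [29] -> [21, 29]
  Merge: [14] + [21, 29] -> [14, 21, 29]
Merge: [29, 29, 30] + [14, 21, 29] -> [14, 21, 29, 29, 29, 30]

Final sorted array: [14, 21, 29, 29, 29, 30]

The merge sort proceeds by recursively splitting the array and merging sorted halves.
After all merges, the sorted array is [14, 21, 29, 29, 29, 30].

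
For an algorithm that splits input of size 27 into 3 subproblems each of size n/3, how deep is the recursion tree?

For divide and conquer with division factor 3:

Problem sizes at each level:
Level 0: 27
Level 1: 9
Level 2: 3
Level 3: 1

The root is level 0 and the size-1 base case is level 3 (the tree spans levels 0 through 3, i.e. 4 levels counting the root), so the depth is the number of divisions: log_3(27) = 3

The recursion tree depth is log_3(27) = 3. At each level, the problem size is divided by 3, so it takes 3 divisions to reduce to a base case of size 1. The algorithm makes 3 recursive calls at each level.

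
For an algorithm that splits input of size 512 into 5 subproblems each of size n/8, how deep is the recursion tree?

For divide and conquer with division factor 8:

Problem sizes at each level:
Level 0: 512
Level 1: 64
Level 2: 8
Level 3: 1

The root is level 0 and the size-1 base case is level 3 (the tree spans levels 0 through 3, i.e. 4 levels counting the root), so the depth is the number of divisions: log_8(512) = 3

The recursion tree depth is log_8(512) = 3. At each level, the problem size is divided by 8, so it takes 3 divisions to reduce to a base case of size 1. The algorithm makes 5 recursive calls at each level.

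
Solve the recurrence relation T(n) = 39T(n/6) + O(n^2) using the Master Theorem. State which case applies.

Master Theorem for T(n) = 39T(n/6) + O(n^2):

a = 39, b = 6, c = 2
log_b(a) = log_6(39) = 2.0447

Case 1: c = 2 < log_6(39) = 2.0447
T(n) = O(n^(log_6 39))

For T(n) = 39T(n/6) + O(n^2): log_6(39) = 2.0447. This is Case 1 of the Master Theorem (c < log_b(a), work dominated by leaves), giving O(n^(log_6 39)).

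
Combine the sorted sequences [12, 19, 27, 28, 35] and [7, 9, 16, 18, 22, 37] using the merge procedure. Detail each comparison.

Merging process:

Compare 12 vs 7: take 7 from right. Merged: [7]
Compare 12 vs 9: take 9 from right. Merged: [7, 9]
Compare 12 vs 16: take 12 from left. Merged: [7, 9, 12]
Compare 19 vs 16: take 16 from right. Merged: [7, 9, 12, 16]
Compare 19 vs 18: take 18 from right. Merged: [7, 9, 12, 16, 18]
Compare 19 vs 22: take 19 from left. Merged: [7, 9, 12, 16, 18, 19]
Compare 27 vs 22: take 22 from right. Merged: [7, 9, 12, 16, 18, 19, 22]
Compare 27 vs 37: take 27 from left. Merged: [7, 9, 12, 16, 18, 19, 22, 27]
Compare 28 vs 37: take 28 from left. Merged: [7, 9, 12, 16, 18, 19, 22, 27, 28]
Compare 35 vs 37: take 35 from left. Merged: [7, 9, 12, 16, 18, 19, 22, 27, 28, 35]
Append remaining from right: [37]. Merged: [7, 9, 12, 16, 18, 19, 22, 27, 28, 35, 37]

Final merged array: [7, 9, 12, 16, 18, 19, 22, 27, 28, 35, 37]
Total comparisons: 10

The merged array is [7, 9, 12, 16, 18, 19, 22, 27, 28, 35, 37], requiring 10 comparisons. The merge step runs in O(n) time where n is the total number of elements.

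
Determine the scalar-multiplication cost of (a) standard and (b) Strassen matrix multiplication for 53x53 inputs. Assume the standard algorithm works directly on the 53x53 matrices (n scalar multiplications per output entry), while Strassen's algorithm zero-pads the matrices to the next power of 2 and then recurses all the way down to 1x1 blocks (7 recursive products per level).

Matrix multiplication for 53x53 matrices:

Strassen's algorithm requires power-of-2 dimensions. Pad 53x53 to 64x64 (next power of 2).

Standard algorithm: 53^3 = 148877 multiplications
Strassen's algorithm: 7^(log2(64)) = 7^6 = 117649 multiplications
Savings: 148877 - 117649 = 31228 multiplications

Standard: 148877 multiplications (53^3). Strassen: 117649 multiplications (7^6, after padding to 64x64). Strassen reduces 8 recursive multiplications to 7 at each level.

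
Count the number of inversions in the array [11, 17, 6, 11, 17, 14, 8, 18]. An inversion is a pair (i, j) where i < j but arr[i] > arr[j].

Finding inversions in [11, 17, 6, 11, 17, 14, 8, 18]:

(0, 2): arr[0]=11 > arr[2]=6
(0, 6): arr[0]=11 > arr[6]=8
(1, 2): arr[1]=17 > arr[2]=6
(1, 3): arr[1]=17 > arr[3]=11
(1, 5): arr[1]=17 > arr[5]=14
(1, 6): arr[1]=17 > arr[6]=8
(3, 6): arr[3]=11 > arr[6]=8
(4, 5): arr[4]=17 > arr[5]=14
(4, 6): arr[4]=17 > arr[6]=8
(5, 6): arr[5]=14 > arr[6]=8

Total inversions: 10

The array has 10 inversion(s): (0,2), (0,6), (1,2), (1,3), (1,5), (1,6), (3,6), (4,5), (4,6), (5,6). Each pair (i,j) satisfies i < j and arr[i] > arr[j].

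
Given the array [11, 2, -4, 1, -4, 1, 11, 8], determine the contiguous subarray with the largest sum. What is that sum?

Using Kadane's algorithm on [11, 2, -4, 1, -4, 1, 11, 8]:

Scanning through the array:
Position 1 (value 2): max_ending_here = 13, max_so_far = 13
Position 2 (value -4): max_ending_here = 9, max_so_far = 13
Position 3 (value 1): max_ending_here = 10, max_so_far = 13
Position 4 (value -4): max_ending_here = 6, max_so_far = 13
Position 5 (value 1): max_ending_here = 7, max_so_far = 13
Position 6 (value 11): max_ending_here = 18, max_so_far = 18
Position 7 (value 8): max_ending_here = 26, max_so_far = 26

Maximum subarray: [11, 2, -4, 1, -4, 1, 11, 8]
Maximum sum: 26

The maximum subarray is [11, 2, -4, 1, -4, 1, 11, 8] with sum 26. This subarray runs from index 0 to index 7.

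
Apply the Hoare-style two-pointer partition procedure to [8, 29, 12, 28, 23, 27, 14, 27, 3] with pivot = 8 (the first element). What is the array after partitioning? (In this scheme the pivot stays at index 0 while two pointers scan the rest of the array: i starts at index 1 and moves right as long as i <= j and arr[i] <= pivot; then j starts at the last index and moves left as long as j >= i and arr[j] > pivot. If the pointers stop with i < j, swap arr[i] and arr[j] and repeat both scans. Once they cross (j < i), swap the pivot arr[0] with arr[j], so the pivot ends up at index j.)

Hoare-style two-pointer partition with pivot = 8:

Initial array: [8, 29, 12, 28, 23, 27, 14, 27, 3]

Pointers start at i = 1, j = 8.
i stops at index 1 (arr[1]=29 > 8), j stops at index 8 (arr[8]=3 <= 8): swap arr[1] and arr[8], array becomes [8, 3, 12, 28, 23, 27, 14, 27, 29]
i ends at 2, j ends at 1: the pointers have crossed (j < i), so scanning stops.

Swap pivot arr[0] with arr[1] to place pivot at position 1: [3, 8, 12, 28, 23, 27, 14, 27, 29]
Pivot position: 1

After partitioning with pivot 8, the array becomes [3, 8, 12, 28, 23, 27, 14, 27, 29]. The pivot is placed at index 1. All elements to the left of the pivot are <= 8, and all elements to the right are > 8.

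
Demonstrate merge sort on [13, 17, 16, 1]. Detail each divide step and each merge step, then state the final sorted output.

Merge sort trace:

Split: [13, 17, 16, 1] -> [13, 17] and [16, 1]
  Split: [13, 17] -> [13] and [17]
  Merge: [13] + [17] -> [13, 17]
  Split: [16, 1] -> [16] and [1]
  Merge: [16] + [1] -> [1, 16]
Merge: [13, 17] + [1, 16] -> [1, 13, 16, 17]

Final sorted array: [1, 13, 16, 17]

The merge sort proceeds by recursively splitting the array and merging sorted halves.
After all merges, the sorted array is [1, 13, 16, 17].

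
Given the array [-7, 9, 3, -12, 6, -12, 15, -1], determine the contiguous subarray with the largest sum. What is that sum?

Using Kadane's algorithm on [-7, 9, 3, -12, 6, -12, 15, -1]:

Scanning through the array:
Position 1 (value 9): max_ending_here = 9, max_so_far = 9
Position 2 (value 3): max_ending_here = 12, max_so_far = 12
Position 3 (value -12): max_ending_here = 0, max_so_far = 12
Position 4 (value 6): max_ending_here = 6, max_so_far = 12
Position 5 (value -12): max_ending_here = -6, max_so_far = 12
Position 6 (value 15): max_ending_here = 15, max_so_far = 15
Position 7 (value -1): max_ending_here = 14, max_so_far = 15

Maximum subarray: [15]
Maximum sum: 15

The maximum subarray is [15] with sum 15. This subarray runs from index 6 to index 6.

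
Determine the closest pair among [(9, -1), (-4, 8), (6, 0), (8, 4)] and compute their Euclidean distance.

Computing all pairwise distances among 4 points:

d((9, -1), (-4, 8)) = 15.8114
d((9, -1), (6, 0)) = 3.1623 <-- minimum
d((9, -1), (8, 4)) = 5.099
d((-4, 8), (6, 0)) = 12.8062
d((-4, 8), (8, 4)) = 12.6491
d((6, 0), (8, 4)) = 4.4721

Closest pair: (9, -1) and (6, 0) with distance 3.1623

The closest pair is (9, -1) and (6, 0) with Euclidean distance 3.1623. For 4 points, brute-force pairwise comparison is shown above. For large n, the divide-and-conquer algorithm (sort by x, recurse on halves, check the dividing strip) achieves O(n log n).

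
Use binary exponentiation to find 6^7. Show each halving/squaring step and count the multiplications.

Computing 6^7 by squaring (build up from 6^1; each line after the first costs one multiplication):

6^1 = 6
6^2 = (6^1)^2 = 6^2 = 36
6^3 = 6 * 6^2 = 6 * 36 = 216
6^6 = (6^3)^2 = 216^2 = 46656
6^7 = 6 * 6^6 = 6 * 46656 = 279936

Result: 279936
Multiplications needed: 4 (4 lines after 6^1)

6^7 = 279936. Using exponentiation by squaring, this requires 4 multiplications. The key idea: if the exponent is even, square the half-power; if odd, multiply by the base once.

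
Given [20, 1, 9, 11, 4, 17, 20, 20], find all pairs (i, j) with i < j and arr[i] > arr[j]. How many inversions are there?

Finding inversions in [20, 1, 9, 11, 4, 17, 20, 20]:

(0, 1): arr[0]=20 > arr[1]=1
(0, 2): arr[0]=20 > arr[2]=9
(0, 3): arr[0]=20 > arr[3]=11
(0, 4): arr[0]=20 > arr[4]=4
(0, 5): arr[0]=20 > arr[5]=17
(2, 4): arr[2]=9 > arr[4]=4
(3, 4): arr[3]=11 > arr[4]=4

Total inversions: 7

The array has 7 inversion(s): (0,1), (0,2), (0,3), (0,4), (0,5), (2,4), (3,4). Each pair (i,j) satisfies i < j and arr[i] > arr[j].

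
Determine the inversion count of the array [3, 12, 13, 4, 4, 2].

Finding inversions in [3, 12, 13, 4, 4, 2]:

(0, 5): arr[0]=3 > arr[5]=2
(1, 3): arr[1]=12 > arr[3]=4
(1, 4): arr[1]=12 > arr[4]=4
(1, 5): arr[1]=12 > arr[5]=2
(2, 3): arr[2]=13 > arr[3]=4
(2, 4): arr[2]=13 > arr[4]=4
(2, 5): arr[2]=13 > arr[5]=2
(3, 5): arr[3]=4 > arr[5]=2
(4, 5): arr[4]=4 > arr[5]=2

Total inversions: 9

The array has 9 inversion(s): (0,5), (1,3), (1,4), (1,5), (2,3), (2,4), (2,5), (3,5), (4,5). Each pair (i,j) satisfies i < j and arr[i] > arr[j].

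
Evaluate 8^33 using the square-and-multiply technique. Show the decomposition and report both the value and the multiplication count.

Computing 8^33 by squaring (build up from 8^1; each line after the first costs one multiplication):

8^1 = 8
8^2 = (8^1)^2 = 8^2 = 64
8^4 = (8^2)^2 = 64^2 = 4096
8^8 = (8^4)^2 = 4096^2 = 16777216
8^16 = (8^8)^2 = 16777216^2 = 281474976710656
8^32 = (8^16)^2 = 281474976710656^2 = 79228162514264337593543950336
8^33 = 8 * 8^32 = 8 * 79228162514264337593543950336 = 633825300114114700748351602688

Result: 633825300114114700748351602688
Multiplications needed: 6 (6 lines after 8^1)

8^33 = 633825300114114700748351602688. Using exponentiation by squaring, this requires 6 multiplications. The key idea: if the exponent is even, square the half-power; if odd, multiply by the base once.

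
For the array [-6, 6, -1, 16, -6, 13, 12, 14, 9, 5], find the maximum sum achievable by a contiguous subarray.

Using Kadane's algorithm on [-6, 6, -1, 16, -6, 13, 12, 14, 9, 5]:

Scanning through the array:
Position 1 (value 6): max_ending_here = 6, max_so_far = 6
Position 2 (value -1): max_ending_here = 5, max_so_far = 6
Position 3 (value 16): max_ending_here = 21, max_so_far = 21
Position 4 (value -6): max_ending_here = 15, max_so_far = 21
Position 5 (value 13): max_ending_here = 28, max_so_far = 28
Position 6 (value 12): max_ending_here = 40, max_so_far = 40
Position 7 (value 14): max_ending_here = 54, max_so_far = 54
Position 8 (value 9): max_ending_here = 63, max_so_far = 63
Position 9 (value 5): max_ending_here = 68, max_so_far = 68

Maximum subarray: [6, -1, 16, -6, 13, 12, 14, 9, 5]
Maximum sum: 68

The maximum subarray is [6, -1, 16, -6, 13, 12, 14, 9, 5] with sum 68. This subarray runs from index 1 to index 9.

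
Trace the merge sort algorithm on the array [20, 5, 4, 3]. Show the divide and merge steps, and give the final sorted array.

Merge sort trace:

Split: [20, 5, 4, 3] -> [20, 5] and [4, 3]
  Split: [20, 5] -> [20] and [5]
  Merge: [20] + [5] -> [5, 20]
  Split: [4, 3] -> [4] and [3]
  Merge: [4] + [3] -> [3, 4]
Merge: [5, 20] + [3, 4] -> [3, 4, 5, 20]

Final sorted array: [3, 4, 5, 20]

The merge sort proceeds by recursively splitting the array and merging sorted halves.
After all merges, the sorted array is [3, 4, 5, 20].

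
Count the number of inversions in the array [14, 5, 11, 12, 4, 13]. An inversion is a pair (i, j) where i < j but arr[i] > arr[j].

Finding inversions in [14, 5, 11, 12, 4, 13]:

(0, 1): arr[0]=14 > arr[1]=5
(0, 2): arr[0]=14 > arr[2]=11
(0, 3): arr[0]=14 > arr[3]=12
(0, 4): arr[0]=14 > arr[4]=4
(0, 5): arr[0]=14 > arr[5]=13
(1, 4): arr[1]=5 > arr[4]=4
(2, 4): arr[2]=11 > arr[4]=4
(3, 4): arr[3]=12 > arr[4]=4

Total inversions: 8

The array has 8 inversion(s): (0,1), (0,2), (0,3), (0,4), (0,5), (1,4), (2,4), (3,4). Each pair (i,j) satisfies i < j and arr[i] > arr[j].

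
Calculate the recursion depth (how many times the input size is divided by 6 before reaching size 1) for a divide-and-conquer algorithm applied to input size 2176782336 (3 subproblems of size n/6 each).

For divide and conquer with division factor 6:

Problem sizes at each level:
Level 0: 2176782336
Level 1: 362797056
Level 2: 60466176
Level 3: 10077696
Level 4: 1679616
Level 5: 279936
Level 6: 46656
Level 7: 7776
Level 8: 1296
Level 9: 216
Level 10: 36
Level 11: 6
Level 12: 1

The root is level 0 and the size-1 base case is level 12 (the tree spans levels 0 through 12, i.e. 13 levels counting the root), so the depth is the number of divisions: log_6(2176782336) = 12

The recursion tree depth is log_6(2176782336) = 12. At each level, the problem size is divided by 6, so it takes 12 divisions to reduce to a base case of size 1. The algorithm makes 3 recursive calls at each level.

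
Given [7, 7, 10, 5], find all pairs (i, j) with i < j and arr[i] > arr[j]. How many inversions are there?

Finding inversions in [7, 7, 10, 5]:

(0, 3): arr[0]=7 > arr[3]=5
(1, 3): arr[1]=7 > arr[3]=5
(2, 3): arr[2]=10 > arr[3]=5

Total inversions: 3

The array has 3 inversion(s): (0,3), (1,3), (2,3). Each pair (i,j) satisfies i < j and arr[i] > arr[j].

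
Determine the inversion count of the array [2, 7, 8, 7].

Finding inversions in [2, 7, 8, 7]:

(2, 3): arr[2]=8 > arr[3]=7

Total inversions: 1

The array has 1 inversion(s): (2,3). Each pair (i,j) satisfies i < j and arr[i] > arr[j].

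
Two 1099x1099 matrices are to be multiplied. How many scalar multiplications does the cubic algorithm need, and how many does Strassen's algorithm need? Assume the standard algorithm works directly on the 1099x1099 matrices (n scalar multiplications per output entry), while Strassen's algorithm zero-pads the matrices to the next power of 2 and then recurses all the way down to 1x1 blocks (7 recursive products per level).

Matrix multiplication for 1099x1099 matrices:

Strassen's algorithm requires power-of-2 dimensions. Pad 1099x1099 to 2048x2048 (next power of 2).

Standard algorithm: 1099^3 = 1327373299 multiplications
Strassen's algorithm: 7^(log2(2048)) = 7^11 = 1977326743 multiplications
Difference: 1327373299 - 1977326743 = -649953444 (Strassen uses MORE here due to padding overhead — for small or just-over-power-of-2 n, padding can outweigh the per-level savings)

Standard: 1327373299 multiplications (1099^3). Strassen: 1977326743 multiplications (7^11, after padding to 2048x2048). Strassen reduces 8 recursive multiplications to 7 at each level.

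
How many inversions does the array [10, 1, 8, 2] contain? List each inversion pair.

Finding inversions in [10, 1, 8, 2]:

(0, 1): arr[0]=10 > arr[1]=1
(0, 2): arr[0]=10 > arr[2]=8
(0, 3): arr[0]=10 > arr[3]=2
(2, 3): arr[2]=8 > arr[3]=2

Total inversions: 4

The array has 4 inversion(s): (0,1), (0,2), (0,3), (2,3). Each pair (i,j) satisfies i < j and arr[i] > arr[j].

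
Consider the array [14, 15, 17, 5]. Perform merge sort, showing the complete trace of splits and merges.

Merge sort trace:

Split: [14, 15, 17, 5] -> [14, 15] and [17, 5]
  Split: [14, 15] -> [14] and [15]
  Merge: [14] + [15] -> [14, 15]
  Split: [17, 5] -> [17] and [5]
  Merge: [17] + [5] -> [5, 17]
Merge: [14, 15] + [5, 17] -> [5, 14, 15, 17]

Final sorted array: [5, 14, 15, 17]

The merge sort proceeds by recursively splitting the array and merging sorted halves.
After all merges, the sorted array is [5, 14, 15, 17].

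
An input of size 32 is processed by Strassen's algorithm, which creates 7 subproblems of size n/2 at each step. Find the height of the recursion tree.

For divide and conquer with division factor 2:

Problem sizes at each level:
Level 0: 32
Level 1: 16
Level 2: 8
Level 3: 4
Level 4: 2
Level 5: 1

The root is level 0 and the size-1 base case is level 5 (the tree spans levels 0 through 5, i.e. 6 levels counting the root), so the depth is the number of divisions: log_2(32) = 5

The recursion tree depth is log_2(32) = 5. At each level, the problem size is divided by 2, so it takes 5 divisions to reduce to a base case of size 1. The algorithm makes 7 recursive calls at each level.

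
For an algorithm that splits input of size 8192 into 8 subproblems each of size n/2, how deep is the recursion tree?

For divide and conquer with division factor 2:

Problem sizes at each level:
Level 0: 8192
Level 1: 4096
Level 2: 2048
Level 3: 1024
Level 4: 512
Level 5: 256
Level 6: 128
Level 7: 64
Level 8: 32
Level 9: 16
Level 10: 8
Level 11: 4
Level 12: 2
Level 13: 1

The root is level 0 and the size-1 base case is level 13 (the tree spans levels 0 through 13, i.e. 14 levels counting the root), so the depth is the number of divisions: log_2(8192) = 13

The recursion tree depth is log_2(8192) = 13. At each level, the problem size is divided by 2, so it takes 13 divisions to reduce to a base case of size 1. The algorithm makes 8 recursive calls at each level.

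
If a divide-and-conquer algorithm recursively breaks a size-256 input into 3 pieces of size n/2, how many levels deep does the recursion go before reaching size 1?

For divide and conquer with division factor 2:

Problem sizes at each level:
Level 0: 256
Level 1: 128
Level 2: 64
Level 3: 32
Level 4: 16
Level 5: 8
Level 6: 4
Level 7: 2
Level 8: 1

The root is level 0 and the size-1 base case is level 8 (the tree spans levels 0 through 8, i.e. 9 levels counting the root), so the depth is the number of divisions: log_2(256) = 8

The recursion tree depth is log_2(256) = 8. At each level, the problem size is divided by 2, so it takes 8 divisions to reduce to a base case of size 1. The algorithm makes 3 recursive calls at each level.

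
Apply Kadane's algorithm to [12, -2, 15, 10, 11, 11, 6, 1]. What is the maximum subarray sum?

Using Kadane's algorithm on [12, -2, 15, 10, 11, 11, 6, 1]:

Scanning through the array:
Position 1 (value -2): max_ending_here = 10, max_so_far = 12
Position 2 (value 15): max_ending_here = 25, max_so_far = 25
Position 3 (value 10): max_ending_here = 35, max_so_far = 35
Position 4 (value 11): max_ending_here = 46, max_so_far = 46
Position 5 (value 11): max_ending_here = 57, max_so_far = 57
Position 6 (value 6): max_ending_here = 63, max_so_far = 63
Position 7 (value 1): max_ending_here = 64, max_so_far = 64

Maximum subarray: [12, -2, 15, 10, 11, 11, 6, 1]
Maximum sum: 64

The maximum subarray is [12, -2, 15, 10, 11, 11, 6, 1] with sum 64. This subarray runs from index 0 to index 7.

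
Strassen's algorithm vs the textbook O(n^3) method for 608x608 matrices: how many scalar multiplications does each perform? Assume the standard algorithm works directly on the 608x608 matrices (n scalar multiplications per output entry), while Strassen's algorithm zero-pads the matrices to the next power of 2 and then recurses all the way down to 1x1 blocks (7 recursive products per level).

Matrix multiplication for 608x608 matrices:

Strassen's algorithm requires power-of-2 dimensions. Pad 608x608 to 1024x1024 (next power of 2).

Standard algorithm: 608^3 = 224755712 multiplications
Strassen's algorithm: 7^(log2(1024)) = 7^10 = 282475249 multiplications
Difference: 224755712 - 282475249 = -57719537 (Strassen uses MORE here due to padding overhead — for small or just-over-power-of-2 n, padding can outweigh the per-level savings)

Standard: 224755712 multiplications (608^3). Strassen: 282475249 multiplications (7^10, after padding to 1024x1024). Strassen reduces 8 recursive multiplications to 7 at each level.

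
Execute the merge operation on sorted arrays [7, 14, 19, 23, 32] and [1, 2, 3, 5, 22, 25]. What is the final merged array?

Merging process:

Compare 7 vs 1: take 1 from right. Merged: [1]
Compare 7 vs 2: take 2 from right. Merged: [1, 2]
Compare 7 vs 3: take 3 from right. Merged: [1, 2, 3]
Compare 7 vs 5: take 5 from right. Merged: [1, 2, 3, 5]
Compare 7 vs 22: take 7 from left. Merged: [1, 2, 3, 5, 7]
Compare 14 vs 22: take 14 from left. Merged: [1, 2, 3, 5, 7, 14]
Compare 19 vs 22: take 19 from left. Merged: [1, 2, 3, 5, 7, 14, 19]
Compare 23 vs 22: take 22 from right. Merged: [1, 2, 3, 5, 7, 14, 19, 22]
Compare 23 vs 25: take 23 from left. Merged: [1, 2, 3, 5, 7, 14, 19, 22, 23]
Compare 32 vs 25: take 25 from right. Merged: [1, 2, 3, 5, 7, 14, 19, 22, 23, 25]
Append remaining from left: [32]. Merged: [1, 2, 3, 5, 7, 14, 19, 22, 23, 25, 32]

Final merged array: [1, 2, 3, 5, 7, 14, 19, 22, 23, 25, 32]
Total comparisons: 10

The merged array is [1, 2, 3, 5, 7, 14, 19, 22, 23, 25, 32], requiring 10 comparisons. The merge step runs in O(n) time where n is the total number of elements.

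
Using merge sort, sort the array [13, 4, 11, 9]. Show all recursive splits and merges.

Merge sort trace:

Split: [13, 4, 11, 9] -> [13, 4] and [11, 9]
  Split: [13, 4] -> [13] and [4]
  Merge: [13] + [4] -> [4, 13]
  Split: [11, 9] -> [11] and [9]
  Merge: [11] + [9] -> [9, 11]
Merge: [4, 13] + [9, 11] -> [4, 9, 11, 13]

Final sorted array: [4, 9, 11, 13]

The merge sort proceeds by recursively splitting the array and merging sorted halves.
After all merges, the sorted array is [4, 9, 11, 13].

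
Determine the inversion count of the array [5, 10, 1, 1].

Finding inversions in [5, 10, 1, 1]:

(0, 2): arr[0]=5 > arr[2]=1
(0, 3): arr[0]=5 > arr[3]=1
(1, 2): arr[1]=10 > arr[2]=1
(1, 3): arr[1]=10 > arr[3]=1

Total inversions: 4

The array has 4 inversion(s): (0,2), (0,3), (1,2), (1,3). Each pair (i,j) satisfies i < j and arr[i] > arr[j].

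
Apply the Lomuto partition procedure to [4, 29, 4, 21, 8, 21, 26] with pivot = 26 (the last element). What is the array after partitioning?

Lomuto partition with pivot = 26:

Initial array: [4, 29, 4, 21, 8, 21, 26]

arr[0]=4 <= 26: swap with position 0, array becomes [4, 29, 4, 21, 8, 21, 26]
arr[1]=29 > 26: no swap
arr[2]=4 <= 26: swap with position 1, array becomes [4, 4, 29, 21, 8, 21, 26]
arr[3]=21 <= 26: swap with position 2, array becomes [4, 4, 21, 29, 8, 21, 26]
arr[4]=8 <= 26: swap with position 3, array becomes [4, 4, 21, 8, 29, 21, 26]
arr[5]=21 <= 26: swap with position 4, array becomes [4, 4, 21, 8, 21, 29, 26]

Place pivot at position 5: [4, 4, 21, 8, 21, 26, 29]
Pivot position: 5

After partitioning with pivot 26, the array becomes [4, 4, 21, 8, 21, 26, 29]. The pivot is placed at index 5. All elements to the left of the pivot are <= 26, and all elements to the right are > 26.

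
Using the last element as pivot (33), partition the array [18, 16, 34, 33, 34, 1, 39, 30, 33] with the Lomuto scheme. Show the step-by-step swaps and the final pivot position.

Lomuto partition with pivot = 33:

Initial array: [18, 16, 34, 33, 34, 1, 39, 30, 33]

arr[0]=18 <= 33: swap with position 0, array becomes [18, 16, 34, 33, 34, 1, 39, 30, 33]
arr[1]=16 <= 33: swap with position 1, array becomes [18, 16, 34, 33, 34, 1, 39, 30, 33]
arr[2]=34 > 33: no swap
arr[3]=33 <= 33: swap with position 2, array becomes [18, 16, 33, 34, 34, 1, 39, 30, 33]
arr[4]=34 > 33: no swap
arr[5]=1 <= 33: swap with position 3, array becomes [18, 16, 33, 1, 34, 34, 39, 30, 33]
arr[6]=39 > 33: no swap
arr[7]=30 <= 33: swap with position 4, array becomes [18, 16, 33, 1, 30, 34, 39, 34, 33]

Place pivot at position 5: [18, 16, 33, 1, 30, 33, 39, 34, 34]
Pivot position: 5

After partitioning with pivot 33, the array becomes [18, 16, 33, 1, 30, 33, 39, 34, 34]. The pivot is placed at index 5. All elements to the left of the pivot are <= 33, and all elements to the right are > 33.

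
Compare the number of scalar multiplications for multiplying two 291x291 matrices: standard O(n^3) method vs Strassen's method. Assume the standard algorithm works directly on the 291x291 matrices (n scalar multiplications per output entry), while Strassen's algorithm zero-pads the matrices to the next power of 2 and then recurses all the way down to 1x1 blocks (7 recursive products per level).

Matrix multiplication for 291x291 matrices:

Strassen's algorithm requires power-of-2 dimensions. Pad 291x291 to 512x512 (next power of 2).

Standard algorithm: 291^3 = 24642171 multiplications
Strassen's algorithm: 7^(log2(512)) = 7^9 = 40353607 multiplications
Difference: 24642171 - 40353607 = -15711436 (Strassen uses MORE here due to padding overhead — for small or just-over-power-of-2 n, padding can outweigh the per-level savings)

Standard: 24642171 multiplications (291^3). Strassen: 40353607 multiplications (7^9, after padding to 512x512). Strassen reduces 8 recursive multiplications to 7 at each level.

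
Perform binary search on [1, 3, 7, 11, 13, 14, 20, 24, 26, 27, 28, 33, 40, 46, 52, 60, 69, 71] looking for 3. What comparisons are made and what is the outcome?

Binary search for 3 in [1, 3, 7, 11, 13, 14, 20, 24, 26, 27, 28, 33, 40, 46, 52, 60, 69, 71]:

lo=0, hi=17, mid=8, arr[mid]=26 -> 26 > 3, search left half
lo=0, hi=7, mid=3, arr[mid]=11 -> 11 > 3, search left half
lo=0, hi=2, mid=1, arr[mid]=3 -> Found target at index 1!

Binary search finds 3 at index 1 after 3 comparisons. The search repeatedly halves the search space by comparing with the middle element.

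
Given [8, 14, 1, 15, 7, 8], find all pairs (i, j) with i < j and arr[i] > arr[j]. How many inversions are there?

Finding inversions in [8, 14, 1, 15, 7, 8]:

(0, 2): arr[0]=8 > arr[2]=1
(0, 4): arr[0]=8 > arr[4]=7
(1, 2): arr[1]=14 > arr[2]=1
(1, 4): arr[1]=14 > arr[4]=7
(1, 5): arr[1]=14 > arr[5]=8
(3, 4): arr[3]=15 > arr[4]=7
(3, 5): arr[3]=15 > arr[5]=8

Total inversions: 7

The array has 7 inversion(s): (0,2), (0,4), (1,2), (1,4), (1,5), (3,4), (3,5). Each pair (i,j) satisfies i < j and arr[i] > arr[j].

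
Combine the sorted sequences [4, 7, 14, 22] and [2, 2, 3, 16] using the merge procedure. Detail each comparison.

Merging process:

Compare 4 vs 2: take 2 from right. Merged: [2]
Compare 4 vs 2: take 2 from right. Merged: [2, 2]
Compare 4 vs 3: take 3 from right. Merged: [2, 2, 3]
Compare 4 vs 16: take 4 from left. Merged: [2, 2, 3, 4]
Compare 7 vs 16: take 7 from left. Merged: [2, 2, 3, 4, 7]
Compare 14 vs 16: take 14 from left. Merged: [2, 2, 3, 4, 7, 14]
Compare 22 vs 16: take 16 from right. Merged: [2, 2, 3, 4, 7, 14, 16]
Append remaining from left: [22]. Merged: [2, 2, 3, 4, 7, 14, 16, 22]

Final merged array: [2, 2, 3, 4, 7, 14, 16, 22]
Total comparisons: 7

The merged array is [2, 2, 3, 4, 7, 14, 16, 22], requiring 7 comparisons. The merge step runs in O(n) time where n is the total number of elements.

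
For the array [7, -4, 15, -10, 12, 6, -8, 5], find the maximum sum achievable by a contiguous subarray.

Using Kadane's algorithm on [7, -4, 15, -10, 12, 6, -8, 5]:

Scanning through the array:
Position 1 (value -4): max_ending_here = 3, max_so_far = 7
Position 2 (value 15): max_ending_here = 18, max_so_far = 18
Position 3 (value -10): max_ending_here = 8, max_so_far = 18
Position 4 (value 12): max_ending_here = 20, max_so_far = 20
Position 5 (value 6): max_ending_here = 26, max_so_far = 26
Position 6 (value -8): max_ending_here = 18, max_so_far = 26
Position 7 (value 5): max_ending_here = 23, max_so_far = 26

Maximum subarray: [7, -4, 15, -10, 12, 6]
Maximum sum: 26

The maximum subarray is [7, -4, 15, -10, 12, 6] with sum 26. This subarray runs from index 0 to index 5.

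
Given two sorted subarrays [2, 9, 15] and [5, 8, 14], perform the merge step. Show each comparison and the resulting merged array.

Merging process:

Compare 2 vs 5: take 2 from left. Merged: [2]
Compare 9 vs 5: take 5 from right. Merged: [2, 5]
Compare 9 vs 8: take 8 from right. Merged: [2, 5, 8]
Compare 9 vs 14: take 9 from left. Merged: [2, 5, 8, 9]
Compare 15 vs 14: take 14 from right. Merged: [2, 5, 8, 9, 14]
Append remaining from left: [15]. Merged: [2, 5, 8, 9, 14, 15]

Final merged array: [2, 5, 8, 9, 14, 15]
Total comparisons: 5

The merged array is [2, 5, 8, 9, 14, 15], requiring 5 comparisons. The merge step runs in O(n) time where n is the total number of elements.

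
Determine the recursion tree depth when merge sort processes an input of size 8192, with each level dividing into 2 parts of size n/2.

For divide and conquer with division factor 2:

Problem sizes at each level:
Level 0: 8192
Level 1: 4096
Level 2: 2048
Level 3: 1024
Level 4: 512
Level 5: 256
Level 6: 128
Level 7: 64
Level 8: 32
Level 9: 16
Level 10: 8
Level 11: 4
Level 12: 2
Level 13: 1

The root is level 0 and the size-1 base case is level 13 (the tree spans levels 0 through 13, i.e. 14 levels counting the root), so the depth is the number of divisions: log_2(8192) = 13

The recursion tree depth is log_2(8192) = 13. At each level, the problem size is divided by 2, so it takes 13 divisions to reduce to a base case of size 1. The algorithm makes 2 recursive calls at each level.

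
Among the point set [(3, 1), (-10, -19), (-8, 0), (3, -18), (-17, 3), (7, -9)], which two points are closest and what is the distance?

Computing all pairwise distances among 6 points:

d((3, 1), (-10, -19)) = 23.8537
d((3, 1), (-8, 0)) = 11.0454
d((3, 1), (3, -18)) = 19.0
d((3, 1), (-17, 3)) = 20.0998
d((3, 1), (7, -9)) = 10.7703
d((-10, -19), (-8, 0)) = 19.105
d((-10, -19), (3, -18)) = 13.0384
d((-10, -19), (-17, 3)) = 23.0868
d((-10, -19), (7, -9)) = 19.7231
d((-8, 0), (3, -18)) = 21.095
d((-8, 0), (-17, 3)) = 9.4868 <-- minimum
d((-8, 0), (7, -9)) = 17.4929
d((3, -18), (-17, 3)) = 29.0
d((3, -18), (7, -9)) = 9.8489
d((-17, 3), (7, -9)) = 26.8328

Closest pair: (-8, 0) and (-17, 3) with distance 9.4868

The closest pair is (-8, 0) and (-17, 3) with Euclidean distance 9.4868. For 6 points, brute-force pairwise comparison is shown above. For large n, the divide-and-conquer algorithm (sort by x, recurse on halves, check the dividing strip) achieves O(n log n).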